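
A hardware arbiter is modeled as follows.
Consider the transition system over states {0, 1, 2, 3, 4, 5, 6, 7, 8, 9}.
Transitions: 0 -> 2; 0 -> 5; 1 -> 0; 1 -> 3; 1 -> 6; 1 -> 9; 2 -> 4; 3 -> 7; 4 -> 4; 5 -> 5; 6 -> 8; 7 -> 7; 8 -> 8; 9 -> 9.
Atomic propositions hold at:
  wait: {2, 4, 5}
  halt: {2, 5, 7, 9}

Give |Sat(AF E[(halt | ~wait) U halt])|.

7

Sat(~wait) = {0, 1, 3, 6, 7, 8, 9}
Sat(halt | ~wait) = {0, 1, 2, 3, 5, 6, 7, 8, 9}
E[(halt | ~wait) U halt]: least fixpoint, start Z0 = Sat(halt) = {2, 5, 7, 9}, add states in Sat(halt | ~wait) with some successor in Z. Z1 = {0, 1, 2, 3, 5, 7, 9}; fixed.
Sat(E[(halt | ~wait) U halt]) = {0, 1, 2, 3, 5, 7, 9}
AF E[(halt | ~wait) U halt]: least fixpoint, start Z0 = {0, 1, 2, 3, 5, 7, 9}, add states with every successor in Z. Already a fixed point.
Sat(AF E[(halt | ~wait) U halt]) = {0, 1, 2, 3, 5, 7, 9}
|Sat(AF E[(halt | ~wait) U halt])| = |{0, 1, 2, 3, 5, 7, 9}| = 7.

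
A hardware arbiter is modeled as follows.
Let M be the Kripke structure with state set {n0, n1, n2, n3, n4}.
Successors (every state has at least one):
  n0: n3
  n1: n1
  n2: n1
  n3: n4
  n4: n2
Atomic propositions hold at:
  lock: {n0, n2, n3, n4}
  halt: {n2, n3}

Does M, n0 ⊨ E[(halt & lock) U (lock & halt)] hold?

Sat(halt & lock) = {n2, n3}
Sat(lock & halt) = {n2, n3}
E[(halt & lock) U (lock & halt)]: least fixpoint, start Z0 = Sat((lock & halt)) = {n2, n3}, add states in Sat(halt & lock) with some successor in Z. Already a fixed point.
Sat(E[(halt & lock) U (lock & halt)]) = {n2, n3}
n0 ∉ Sat(E[(halt & lock) U (lock & halt)]) = {n2, n3}, so the formula does not hold at n0.

No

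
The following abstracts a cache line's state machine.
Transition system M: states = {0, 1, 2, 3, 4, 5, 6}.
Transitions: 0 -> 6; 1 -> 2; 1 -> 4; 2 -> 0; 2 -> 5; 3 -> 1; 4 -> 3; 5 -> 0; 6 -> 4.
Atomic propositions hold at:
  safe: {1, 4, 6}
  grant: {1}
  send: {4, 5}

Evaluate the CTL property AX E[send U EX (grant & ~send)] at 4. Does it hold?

Yes

Sat(~send) = {0, 1, 2, 3, 6}
Sat(grant & ~send) = {1}
Sat(EX (grant & ~send)) = {s : some successor in {1}} = {3}
E[send U EX (grant & ~send)]: least fixpoint, start Z0 = Sat(EX (grant & ~send)) = {3}, add states in Sat(send) with some successor in Z. Z1 = {3, 4}; fixed.
Sat(E[send U EX (grant & ~send)]) = {3, 4}
Sat(AX E[send U EX (grant & ~send)]) = {s : every successor in {3, 4}} = {4, 6}
4 ∈ Sat(AX E[send U EX (grant & ~send)]) = {4, 6}, so the formula holds at 4.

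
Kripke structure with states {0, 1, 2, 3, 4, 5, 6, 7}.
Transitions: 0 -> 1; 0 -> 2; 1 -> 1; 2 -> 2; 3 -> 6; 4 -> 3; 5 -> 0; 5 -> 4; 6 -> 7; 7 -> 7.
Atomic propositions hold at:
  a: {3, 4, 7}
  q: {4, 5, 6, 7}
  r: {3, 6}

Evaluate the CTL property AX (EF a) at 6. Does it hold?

EF a: least fixpoint, start Z0 = {3, 4, 7}, add states with some successor in Z. Z1 = {3, 4, 5, 6, 7}; fixed.
Sat(EF a) = {3, 4, 5, 6, 7}
Sat(AX (EF a)) = {s : every successor in {3, 4, 5, 6, 7}} = {3, 4, 6, 7}
6 ∈ Sat(AX (EF a)) = {3, 4, 6, 7}, so the formula holds at 6.

Yes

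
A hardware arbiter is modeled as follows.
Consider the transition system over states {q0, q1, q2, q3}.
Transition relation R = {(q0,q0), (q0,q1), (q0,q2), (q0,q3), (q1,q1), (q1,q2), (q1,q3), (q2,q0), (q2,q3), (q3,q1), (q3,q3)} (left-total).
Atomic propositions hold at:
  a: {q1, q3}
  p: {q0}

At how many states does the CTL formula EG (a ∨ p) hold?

3

Sat(a ∨ p) = {q0, q1, q3}
EG (a ∨ p): greatest fixpoint, start Z0 = {q0, q1, q3}, keep only states in Sat with some successor in Z. Already a fixed point.
Sat(EG (a ∨ p)) = {q0, q1, q3}
|Sat(EG (a ∨ p))| = |{q0, q1, q3}| = 3.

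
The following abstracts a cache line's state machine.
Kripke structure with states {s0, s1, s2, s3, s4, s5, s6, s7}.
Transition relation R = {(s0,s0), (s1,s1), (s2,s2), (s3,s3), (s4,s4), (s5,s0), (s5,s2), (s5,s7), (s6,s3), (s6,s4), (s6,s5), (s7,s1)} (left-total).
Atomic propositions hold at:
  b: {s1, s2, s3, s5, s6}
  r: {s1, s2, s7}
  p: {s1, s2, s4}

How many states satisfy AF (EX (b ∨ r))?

6

Sat(b ∨ r) = {s1, s2, s3, s5, s6, s7}
Sat(EX (b ∨ r)) = {s : some successor in {s1, s2, s3, s5, s6, s7}} = {s1, s2, s3, s5, s6, s7}
AF (EX (b ∨ r)): least fixpoint, start Z0 = {s1, s2, s3, s5, s6, s7}, add states with every successor in Z. Already a fixed point.
Sat(AF (EX (b ∨ r))) = {s1, s2, s3, s5, s6, s7}
|Sat(AF (EX (b ∨ r)))| = |{s1, s2, s3, s5, s6, s7}| = 6.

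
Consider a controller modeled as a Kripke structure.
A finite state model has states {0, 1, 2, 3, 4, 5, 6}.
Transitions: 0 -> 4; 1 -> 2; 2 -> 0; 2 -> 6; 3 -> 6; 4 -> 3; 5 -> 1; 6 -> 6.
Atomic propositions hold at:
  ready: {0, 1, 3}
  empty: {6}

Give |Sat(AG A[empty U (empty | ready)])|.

Sat(empty | ready) = {0, 1, 3, 6}
A[empty U (empty | ready)]: least fixpoint, start Z0 = Sat((empty | ready)) = {0, 1, 3, 6}, add states in Sat(empty) with every successor in Z. Already a fixed point.
Sat(A[empty U (empty | ready)]) = {0, 1, 3, 6}
AG A[empty U (empty | ready)]: greatest fixpoint, start Z0 = {0, 1, 3, 6}, keep only states in Sat with every successor in Z. Z1 = {3, 6}; fixed.
Sat(AG A[empty U (empty | ready)]) = {3, 6}
|Sat(AG A[empty U (empty | ready)])| = |{3, 6}| = 2.

2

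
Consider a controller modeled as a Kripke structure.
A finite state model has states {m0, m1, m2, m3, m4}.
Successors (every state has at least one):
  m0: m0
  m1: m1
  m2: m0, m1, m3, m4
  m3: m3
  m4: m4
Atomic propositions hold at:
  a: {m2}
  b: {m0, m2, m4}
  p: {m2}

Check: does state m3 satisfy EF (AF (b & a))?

No

Sat(b & a) = {m2}
AF (b & a): least fixpoint, start Z0 = {m2}, add states with every successor in Z. Already a fixed point.
Sat(AF (b & a)) = {m2}
EF (AF (b & a)): least fixpoint, start Z0 = {m2}, add states with some successor in Z. Already a fixed point.
Sat(EF (AF (b & a))) = {m2}
m3 ∉ Sat(EF (AF (b & a))) = {m2}, so the formula does not hold at m3.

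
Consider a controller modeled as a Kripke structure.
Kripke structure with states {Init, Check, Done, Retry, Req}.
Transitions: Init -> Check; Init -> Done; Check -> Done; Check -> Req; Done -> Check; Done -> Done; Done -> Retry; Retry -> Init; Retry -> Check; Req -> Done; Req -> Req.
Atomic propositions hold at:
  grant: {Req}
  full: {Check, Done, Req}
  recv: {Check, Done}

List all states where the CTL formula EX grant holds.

{Check, Req}

Sat(EX grant) = {s : some successor in {Req}} = {Check, Req}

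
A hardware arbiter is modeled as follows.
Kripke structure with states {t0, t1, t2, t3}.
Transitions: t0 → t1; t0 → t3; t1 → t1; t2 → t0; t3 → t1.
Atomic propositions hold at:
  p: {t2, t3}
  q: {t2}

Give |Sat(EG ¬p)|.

2

Sat(¬p) = {t0, t1}
EG ¬p: greatest fixpoint, start Z0 = {t0, t1}, keep only states in Sat with some successor in Z. Already a fixed point.
Sat(EG ¬p) = {t0, t1}
|Sat(EG ¬p)| = |{t0, t1}| = 2.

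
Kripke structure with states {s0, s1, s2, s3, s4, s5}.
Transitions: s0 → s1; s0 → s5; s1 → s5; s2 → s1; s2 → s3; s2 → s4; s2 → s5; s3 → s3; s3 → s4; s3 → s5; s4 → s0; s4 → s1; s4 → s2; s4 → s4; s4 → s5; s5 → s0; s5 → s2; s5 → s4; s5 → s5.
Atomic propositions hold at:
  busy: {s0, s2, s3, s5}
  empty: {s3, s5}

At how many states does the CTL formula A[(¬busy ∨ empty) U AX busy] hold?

1

Sat(¬busy) = {s1, s4}
Sat(¬busy ∨ empty) = {s1, s3, s4, s5}
Sat(AX busy) = {s : every successor in {s0, s2, s3, s5}} = {s1}
A[(¬busy ∨ empty) U AX busy]: least fixpoint, start Z0 = Sat(AX busy) = {s1}, add states in Sat(¬busy ∨ empty) with every successor in Z. Already a fixed point.
Sat(A[(¬busy ∨ empty) U AX busy]) = {s1}
|Sat(A[(¬busy ∨ empty) U AX busy])| = |{s1}| = 1.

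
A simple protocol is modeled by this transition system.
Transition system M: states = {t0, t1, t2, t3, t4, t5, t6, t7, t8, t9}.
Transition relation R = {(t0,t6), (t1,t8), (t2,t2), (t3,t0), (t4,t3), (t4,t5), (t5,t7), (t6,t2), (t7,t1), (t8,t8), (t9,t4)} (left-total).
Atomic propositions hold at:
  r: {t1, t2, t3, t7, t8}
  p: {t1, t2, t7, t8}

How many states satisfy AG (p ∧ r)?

4

Sat(p ∧ r) = {t1, t2, t7, t8}
AG (p ∧ r): greatest fixpoint, start Z0 = {t1, t2, t7, t8}, keep only states in Sat with every successor in Z. Already a fixed point.
Sat(AG (p ∧ r)) = {t1, t2, t7, t8}
|Sat(AG (p ∧ r))| = |{t1, t2, t7, t8}| = 4.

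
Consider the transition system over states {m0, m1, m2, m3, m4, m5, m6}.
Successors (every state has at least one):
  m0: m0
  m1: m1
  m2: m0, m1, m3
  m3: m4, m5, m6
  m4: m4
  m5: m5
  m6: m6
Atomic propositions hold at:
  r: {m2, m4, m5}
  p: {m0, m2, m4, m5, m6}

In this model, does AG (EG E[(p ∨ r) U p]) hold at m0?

Sat(p ∨ r) = {m0, m2, m4, m5, m6}
E[(p ∨ r) U p]: least fixpoint, start Z0 = Sat(p) = {m0, m2, m4, m5, m6}, add states in Sat(p ∨ r) with some successor in Z. Already a fixed point.
Sat(E[(p ∨ r) U p]) = {m0, m2, m4, m5, m6}
EG E[(p ∨ r) U p]: greatest fixpoint, start Z0 = {m0, m2, m4, m5, m6}, keep only states in Sat with some successor in Z. Already a fixed point.
Sat(EG E[(p ∨ r) U p]) = {m0, m2, m4, m5, m6}
AG (EG E[(p ∨ r) U p]): greatest fixpoint, start Z0 = {m0, m2, m4, m5, m6}, keep only states in Sat with every successor in Z. Z1 = {m0, m4, m5, m6}; fixed.
Sat(AG (EG E[(p ∨ r) U p])) = {m0, m4, m5, m6}
m0 ∈ Sat(AG (EG E[(p ∨ r) U p])) = {m0, m4, m5, m6}, so the formula holds at m0.

Yes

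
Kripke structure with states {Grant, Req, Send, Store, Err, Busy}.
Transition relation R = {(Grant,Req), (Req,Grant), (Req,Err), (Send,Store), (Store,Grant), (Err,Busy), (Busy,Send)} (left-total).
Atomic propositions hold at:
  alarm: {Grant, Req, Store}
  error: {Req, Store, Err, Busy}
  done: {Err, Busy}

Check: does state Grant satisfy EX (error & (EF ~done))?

Sat(~done) = {Grant, Req, Send, Store}
EF ~done: least fixpoint, start Z0 = {Grant, Req, Send, Store}, add states with some successor in Z. Z1 = {Grant, Req, Send, Store, Busy}; Z2 = {Grant, Req, Send, Store, Err, Busy}; fixed.
Sat(EF ~done) = {Grant, Req, Send, Store, Err, Busy}
Sat(error & (EF ~done)) = {Req, Store, Err, Busy}
Sat(EX (error & (EF ~done))) = {s : some successor in {Req, Store, Err, Busy}} = {Grant, Req, Send, Err}
Grant ∈ Sat(EX (error & (EF ~done))) = {Grant, Req, Send, Err}, so the formula holds at Grant.

Yes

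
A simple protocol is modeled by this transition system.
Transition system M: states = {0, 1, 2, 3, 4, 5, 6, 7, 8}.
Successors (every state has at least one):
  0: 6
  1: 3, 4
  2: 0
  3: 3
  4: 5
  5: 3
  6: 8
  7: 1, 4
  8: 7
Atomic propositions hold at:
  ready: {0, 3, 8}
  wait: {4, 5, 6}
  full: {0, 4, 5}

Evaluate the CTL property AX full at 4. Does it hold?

Sat(AX full) = {s : every successor in {0, 4, 5}} = {2, 4}
4 ∈ Sat(AX full) = {2, 4}, so the formula holds at 4.

Yes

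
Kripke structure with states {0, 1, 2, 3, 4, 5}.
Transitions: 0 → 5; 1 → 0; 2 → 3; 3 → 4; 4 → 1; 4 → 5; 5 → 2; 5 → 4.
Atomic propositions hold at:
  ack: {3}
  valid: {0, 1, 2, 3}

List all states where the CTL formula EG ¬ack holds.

{0, 1, 4, 5}

Sat(¬ack) = {0, 1, 2, 4, 5}
EG ¬ack: greatest fixpoint, start Z0 = {0, 1, 2, 4, 5}, keep only states in Sat with some successor in Z. Z1 = {0, 1, 4, 5}; fixed.
Sat(EG ¬ack) = {0, 1, 4, 5}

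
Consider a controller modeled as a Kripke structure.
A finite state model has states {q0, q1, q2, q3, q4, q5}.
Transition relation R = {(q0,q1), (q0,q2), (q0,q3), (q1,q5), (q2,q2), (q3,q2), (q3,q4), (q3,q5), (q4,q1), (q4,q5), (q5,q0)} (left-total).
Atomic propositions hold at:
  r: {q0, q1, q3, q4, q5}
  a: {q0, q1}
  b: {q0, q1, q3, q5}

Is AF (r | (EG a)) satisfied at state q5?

Yes

EG a: greatest fixpoint, start Z0 = {q0, q1}, keep only states in Sat with some successor in Z. Z1 = {q0}; Z2 = ∅; fixed.
Sat(EG a) = ∅
Sat(r | (EG a)) = {q0, q1, q3, q4, q5}
AF (r | (EG a)): least fixpoint, start Z0 = {q0, q1, q3, q4, q5}, add states with every successor in Z. Already a fixed point.
Sat(AF (r | (EG a))) = {q0, q1, q3, q4, q5}
q5 ∈ Sat(AF (r | (EG a))) = {q0, q1, q3, q4, q5}, so the formula holds at q5.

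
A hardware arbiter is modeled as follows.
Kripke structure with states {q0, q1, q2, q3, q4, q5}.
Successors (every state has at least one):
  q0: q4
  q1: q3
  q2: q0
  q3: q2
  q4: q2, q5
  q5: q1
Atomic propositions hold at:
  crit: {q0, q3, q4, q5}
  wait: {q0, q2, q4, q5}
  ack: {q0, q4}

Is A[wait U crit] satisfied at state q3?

Yes

A[wait U crit]: least fixpoint, start Z0 = Sat(crit) = {q0, q3, q4, q5}, add states in Sat(wait) with every successor in Z. Z1 = {q0, q2, q3, q4, q5}; fixed.
Sat(A[wait U crit]) = {q0, q2, q3, q4, q5}
q3 ∈ Sat(A[wait U crit]) = {q0, q2, q3, q4, q5}, so the formula holds at q3.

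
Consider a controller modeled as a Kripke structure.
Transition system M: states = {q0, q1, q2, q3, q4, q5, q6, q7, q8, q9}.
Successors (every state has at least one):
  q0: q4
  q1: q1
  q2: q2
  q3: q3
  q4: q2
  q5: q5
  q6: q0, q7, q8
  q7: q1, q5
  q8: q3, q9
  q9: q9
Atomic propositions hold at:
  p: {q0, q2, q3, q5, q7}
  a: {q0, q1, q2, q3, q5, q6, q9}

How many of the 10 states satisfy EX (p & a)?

Sat(p & a) = {q0, q2, q3, q5}
Sat(EX (p & a)) = {s : some successor in {q0, q2, q3, q5}} = {q2, q3, q4, q5, q6, q7, q8}
|Sat(EX (p & a))| = |{q2, q3, q4, q5, q6, q7, q8}| = 7.

7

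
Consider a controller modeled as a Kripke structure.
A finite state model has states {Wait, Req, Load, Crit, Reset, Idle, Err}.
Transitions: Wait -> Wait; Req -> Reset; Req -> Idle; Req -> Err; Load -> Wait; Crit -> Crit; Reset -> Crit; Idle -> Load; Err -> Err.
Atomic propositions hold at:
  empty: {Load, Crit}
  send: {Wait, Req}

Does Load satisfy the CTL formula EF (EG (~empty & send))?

Yes

Sat(~empty) = {Wait, Req, Reset, Idle, Err}
Sat(~empty & send) = {Wait, Req}
EG (~empty & send): greatest fixpoint, start Z0 = {Wait, Req}, keep only states in Sat with some successor in Z. Z1 = {Wait}; fixed.
Sat(EG (~empty & send)) = {Wait}
EF (EG (~empty & send)): least fixpoint, start Z0 = {Wait}, add states with some successor in Z. Z1 = {Wait, Load}; Z2 = {Wait, Load, Idle}; Z3 = {Wait, Req, Load, Idle}; fixed.
Sat(EF (EG (~empty & send))) = {Wait, Req, Load, Idle}
Load ∈ Sat(EF (EG (~empty & send))) = {Wait, Req, Load, Idle}, so the formula holds at Load.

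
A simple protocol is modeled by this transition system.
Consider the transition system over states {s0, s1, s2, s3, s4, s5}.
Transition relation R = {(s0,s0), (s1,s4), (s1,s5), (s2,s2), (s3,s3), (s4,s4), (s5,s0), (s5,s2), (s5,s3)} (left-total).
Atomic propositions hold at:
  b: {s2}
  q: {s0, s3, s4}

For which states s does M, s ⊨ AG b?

{s2}

AG b: greatest fixpoint, start Z0 = {s2}, keep only states in Sat with every successor in Z. Already a fixed point.
Sat(AG b) = {s2}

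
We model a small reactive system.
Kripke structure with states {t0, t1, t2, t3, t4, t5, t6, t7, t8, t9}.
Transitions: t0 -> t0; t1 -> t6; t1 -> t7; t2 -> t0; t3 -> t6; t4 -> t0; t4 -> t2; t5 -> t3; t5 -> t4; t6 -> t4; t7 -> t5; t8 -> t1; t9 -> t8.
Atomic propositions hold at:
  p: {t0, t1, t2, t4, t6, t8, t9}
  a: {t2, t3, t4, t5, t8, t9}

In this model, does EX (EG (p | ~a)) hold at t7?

Sat(~a) = {t0, t1, t6, t7}
Sat(p | ~a) = {t0, t1, t2, t4, t6, t7, t8, t9}
EG (p | ~a): greatest fixpoint, start Z0 = {t0, t1, t2, t4, t6, t7, t8, t9}, keep only states in Sat with some successor in Z. Z1 = {t0, t1, t2, t4, t6, t8, t9}; fixed.
Sat(EG (p | ~a)) = {t0, t1, t2, t4, t6, t8, t9}
Sat(EX (EG (p | ~a))) = {s : some successor in {t0, t1, t2, t4, t6, t8, t9}} = {t0, t1, t2, t3, t4, t5, t6, t8, t9}
t7 ∉ Sat(EX (EG (p | ~a))) = {t0, t1, t2, t3, t4, t5, t6, t8, t9}, so the formula does not hold at t7.

No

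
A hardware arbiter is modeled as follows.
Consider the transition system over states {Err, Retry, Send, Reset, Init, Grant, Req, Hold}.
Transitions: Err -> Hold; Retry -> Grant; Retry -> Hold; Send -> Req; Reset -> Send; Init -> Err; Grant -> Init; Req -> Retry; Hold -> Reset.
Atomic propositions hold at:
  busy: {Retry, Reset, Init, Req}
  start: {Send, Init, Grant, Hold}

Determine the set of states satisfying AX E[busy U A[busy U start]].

A[busy U start]: least fixpoint, start Z0 = Sat(start) = {Send, Init, Grant, Hold}, add states in Sat(busy) with every successor in Z. Z1 = {Retry, Send, Reset, Init, Grant, Hold}; Z2 = {Retry, Send, Reset, Init, Grant, Req, Hold}; fixed.
Sat(A[busy U start]) = {Retry, Send, Reset, Init, Grant, Req, Hold}
E[busy U A[busy U start]]: least fixpoint, start Z0 = Sat(A[busy U start]) = {Retry, Send, Reset, Init, Grant, Req, Hold}, add states in Sat(busy) with some successor in Z. Already a fixed point.
Sat(E[busy U A[busy U start]]) = {Retry, Send, Reset, Init, Grant, Req, Hold}
Sat(AX E[busy U A[busy U start]]) = {s : every successor in {Retry, Send, Reset, Init, Grant, Req, Hold}} = {Err, Retry, Send, Reset, Grant, Req, Hold}

{Err, Retry, Send, Reset, Grant, Req, Hold}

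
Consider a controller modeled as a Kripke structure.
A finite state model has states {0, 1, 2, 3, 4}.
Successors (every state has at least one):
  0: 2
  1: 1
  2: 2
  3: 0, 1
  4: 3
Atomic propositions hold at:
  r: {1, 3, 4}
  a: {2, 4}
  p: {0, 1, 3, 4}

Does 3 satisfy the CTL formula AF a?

No

AF a: least fixpoint, start Z0 = {2, 4}, add states with every successor in Z. Z1 = {0, 2, 4}; fixed.
Sat(AF a) = {0, 2, 4}
3 ∉ Sat(AF a) = {0, 2, 4}, so the formula does not hold at 3.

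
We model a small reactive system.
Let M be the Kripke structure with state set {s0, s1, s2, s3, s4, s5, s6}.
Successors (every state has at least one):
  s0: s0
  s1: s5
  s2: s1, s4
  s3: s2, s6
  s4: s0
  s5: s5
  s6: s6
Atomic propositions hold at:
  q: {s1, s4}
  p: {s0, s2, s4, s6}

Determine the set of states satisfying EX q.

Sat(EX q) = {s : some successor in {s1, s4}} = {s2}

{s2}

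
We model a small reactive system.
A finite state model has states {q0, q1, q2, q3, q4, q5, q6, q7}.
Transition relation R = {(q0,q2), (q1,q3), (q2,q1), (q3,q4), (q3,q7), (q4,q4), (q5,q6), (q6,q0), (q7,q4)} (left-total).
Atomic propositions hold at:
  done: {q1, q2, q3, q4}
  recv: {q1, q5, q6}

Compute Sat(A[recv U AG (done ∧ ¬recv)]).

Sat(¬recv) = {q0, q2, q3, q4, q7}
Sat(done ∧ ¬recv) = {q2, q3, q4}
AG (done ∧ ¬recv): greatest fixpoint, start Z0 = {q2, q3, q4}, keep only states in Sat with every successor in Z. Z1 = {q4}; fixed.
Sat(AG (done ∧ ¬recv)) = {q4}
A[recv U AG (done ∧ ¬recv)]: least fixpoint, start Z0 = Sat(AG (done ∧ ¬recv)) = {q4}, add states in Sat(recv) with every successor in Z. Already a fixed point.
Sat(A[recv U AG (done ∧ ¬recv)]) = {q4}

{q4}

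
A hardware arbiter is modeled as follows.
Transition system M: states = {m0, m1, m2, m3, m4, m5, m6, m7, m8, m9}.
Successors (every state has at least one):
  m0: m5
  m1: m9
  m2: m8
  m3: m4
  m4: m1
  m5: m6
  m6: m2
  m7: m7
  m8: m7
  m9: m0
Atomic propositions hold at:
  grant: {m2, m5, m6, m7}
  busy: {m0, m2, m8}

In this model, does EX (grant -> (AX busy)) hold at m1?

Sat(AX busy) = {s : every successor in {m0, m2, m8}} = {m2, m6, m9}
Sat(grant -> (AX busy)) = {m0, m1, m2, m3, m4, m6, m8, m9}
Sat(EX (grant -> (AX busy))) = {s : some successor in {m0, m1, m2, m3, m4, m6, m8, m9}} = {m1, m2, m3, m4, m5, m6, m9}
m1 ∈ Sat(EX (grant -> (AX busy))) = {m1, m2, m3, m4, m5, m6, m9}, so the formula holds at m1.

Yes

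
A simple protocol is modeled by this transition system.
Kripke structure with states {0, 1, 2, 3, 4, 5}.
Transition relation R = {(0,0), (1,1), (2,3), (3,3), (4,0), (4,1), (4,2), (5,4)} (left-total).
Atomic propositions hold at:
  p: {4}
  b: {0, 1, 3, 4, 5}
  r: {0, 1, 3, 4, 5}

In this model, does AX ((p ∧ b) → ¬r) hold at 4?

Sat(p ∧ b) = {4}
Sat(¬r) = {2}
Sat((p ∧ b) → ¬r) = {0, 1, 2, 3, 5}
Sat(AX ((p ∧ b) → ¬r)) = {s : every successor in {0, 1, 2, 3, 5}} = {0, 1, 2, 3, 4}
4 ∈ Sat(AX ((p ∧ b) → ¬r)) = {0, 1, 2, 3, 4}, so the formula holds at 4.

Yes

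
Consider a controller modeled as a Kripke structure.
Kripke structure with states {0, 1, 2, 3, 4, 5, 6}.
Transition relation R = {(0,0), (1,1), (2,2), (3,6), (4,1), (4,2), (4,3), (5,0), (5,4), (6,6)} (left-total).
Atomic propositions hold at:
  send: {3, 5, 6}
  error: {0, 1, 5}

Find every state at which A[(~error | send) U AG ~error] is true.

{2, 3, 6}

Sat(~error) = {2, 3, 4, 6}
Sat(~error | send) = {2, 3, 4, 5, 6}
AG ~error: greatest fixpoint, start Z0 = {2, 3, 4, 6}, keep only states in Sat with every successor in Z. Z1 = {2, 3, 6}; fixed.
Sat(AG ~error) = {2, 3, 6}
A[(~error | send) U AG ~error]: least fixpoint, start Z0 = Sat(AG ~error) = {2, 3, 6}, add states in Sat(~error | send) with every successor in Z. Already a fixed point.
Sat(A[(~error | send) U AG ~error]) = {2, 3, 6}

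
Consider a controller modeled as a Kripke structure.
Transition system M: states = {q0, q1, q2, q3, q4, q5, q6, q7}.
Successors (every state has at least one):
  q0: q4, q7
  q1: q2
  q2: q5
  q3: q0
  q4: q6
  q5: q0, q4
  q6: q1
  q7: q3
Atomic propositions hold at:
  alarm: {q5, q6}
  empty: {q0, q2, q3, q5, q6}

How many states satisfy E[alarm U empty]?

E[alarm U empty]: least fixpoint, start Z0 = Sat(empty) = {q0, q2, q3, q5, q6}, add states in Sat(alarm) with some successor in Z. Already a fixed point.
Sat(E[alarm U empty]) = {q0, q2, q3, q5, q6}
|Sat(E[alarm U empty])| = |{q0, q2, q3, q5, q6}| = 5.

5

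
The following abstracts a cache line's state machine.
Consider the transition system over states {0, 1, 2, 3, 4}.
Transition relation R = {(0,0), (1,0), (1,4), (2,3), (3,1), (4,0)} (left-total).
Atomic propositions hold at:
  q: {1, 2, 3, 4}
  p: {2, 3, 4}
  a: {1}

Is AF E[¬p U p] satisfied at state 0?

Sat(¬p) = {0, 1}
E[¬p U p]: least fixpoint, start Z0 = Sat(p) = {2, 3, 4}, add states in Sat(¬p) with some successor in Z. Z1 = {1, 2, 3, 4}; fixed.
Sat(E[¬p U p]) = {1, 2, 3, 4}
AF E[¬p U p]: least fixpoint, start Z0 = {1, 2, 3, 4}, add states with every successor in Z. Already a fixed point.
Sat(AF E[¬p U p]) = {1, 2, 3, 4}
0 ∉ Sat(AF E[¬p U p]) = {1, 2, 3, 4}, so the formula does not hold at 0.

No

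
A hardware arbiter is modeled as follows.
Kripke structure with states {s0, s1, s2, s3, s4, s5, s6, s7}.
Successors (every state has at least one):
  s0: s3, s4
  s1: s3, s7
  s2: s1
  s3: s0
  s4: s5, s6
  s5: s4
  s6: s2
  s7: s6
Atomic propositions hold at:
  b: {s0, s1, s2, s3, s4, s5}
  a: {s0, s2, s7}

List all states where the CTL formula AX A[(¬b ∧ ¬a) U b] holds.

{s0, s2, s3, s4, s5, s6, s7}

Sat(¬b) = {s6, s7}
Sat(¬a) = {s1, s3, s4, s5, s6}
Sat(¬b ∧ ¬a) = {s6}
A[(¬b ∧ ¬a) U b]: least fixpoint, start Z0 = Sat(b) = {s0, s1, s2, s3, s4, s5}, add states in Sat(¬b ∧ ¬a) with every successor in Z. Z1 = {s0, s1, s2, s3, s4, s5, s6}; fixed.
Sat(A[(¬b ∧ ¬a) U b]) = {s0, s1, s2, s3, s4, s5, s6}
Sat(AX A[(¬b ∧ ¬a) U b]) = {s : every successor in {s0, s1, s2, s3, s4, s5, s6}} = {s0, s2, s3, s4, s5, s6, s7}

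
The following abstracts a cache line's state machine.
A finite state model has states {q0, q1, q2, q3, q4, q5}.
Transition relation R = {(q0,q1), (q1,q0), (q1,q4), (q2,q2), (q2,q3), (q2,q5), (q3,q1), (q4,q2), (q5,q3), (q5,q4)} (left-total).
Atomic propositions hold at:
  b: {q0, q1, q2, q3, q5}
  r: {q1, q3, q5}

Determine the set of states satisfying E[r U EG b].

EG b: greatest fixpoint, start Z0 = {q0, q1, q2, q3, q5}, keep only states in Sat with some successor in Z. Already a fixed point.
Sat(EG b) = {q0, q1, q2, q3, q5}
E[r U EG b]: least fixpoint, start Z0 = Sat(EG b) = {q0, q1, q2, q3, q5}, add states in Sat(r) with some successor in Z. Already a fixed point.
Sat(E[r U EG b]) = {q0, q1, q2, q3, q5}

{q0, q1, q2, q3, q5}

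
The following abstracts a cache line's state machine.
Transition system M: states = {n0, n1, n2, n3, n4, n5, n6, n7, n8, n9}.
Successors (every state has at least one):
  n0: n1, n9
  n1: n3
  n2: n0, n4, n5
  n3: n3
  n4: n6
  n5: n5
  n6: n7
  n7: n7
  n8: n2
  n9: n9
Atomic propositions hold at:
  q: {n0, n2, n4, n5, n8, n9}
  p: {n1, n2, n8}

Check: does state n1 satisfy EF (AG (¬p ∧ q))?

No

Sat(¬p) = {n0, n3, n4, n5, n6, n7, n9}
Sat(¬p ∧ q) = {n0, n4, n5, n9}
AG (¬p ∧ q): greatest fixpoint, start Z0 = {n0, n4, n5, n9}, keep only states in Sat with every successor in Z. Z1 = {n5, n9}; fixed.
Sat(AG (¬p ∧ q)) = {n5, n9}
EF (AG (¬p ∧ q)): least fixpoint, start Z0 = {n5, n9}, add states with some successor in Z. Z1 = {n0, n2, n5, n9}; Z2 = {n0, n2, n5, n8, n9}; fixed.
Sat(EF (AG (¬p ∧ q))) = {n0, n2, n5, n8, n9}
n1 ∉ Sat(EF (AG (¬p ∧ q))) = {n0, n2, n5, n8, n9}, so the formula does not hold at n1.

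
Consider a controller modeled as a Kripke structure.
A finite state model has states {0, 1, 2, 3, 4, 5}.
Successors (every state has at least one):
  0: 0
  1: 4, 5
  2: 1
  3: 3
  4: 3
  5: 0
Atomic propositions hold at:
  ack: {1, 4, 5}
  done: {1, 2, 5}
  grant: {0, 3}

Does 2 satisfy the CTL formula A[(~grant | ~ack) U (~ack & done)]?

Sat(~grant) = {1, 2, 4, 5}
Sat(~ack) = {0, 2, 3}
Sat(~grant | ~ack) = {0, 1, 2, 3, 4, 5}
Sat(~ack & done) = {2}
A[(~grant | ~ack) U (~ack & done)]: least fixpoint, start Z0 = Sat((~ack & done)) = {2}, add states in Sat(~grant | ~ack) with every successor in Z. Already a fixed point.
Sat(A[(~grant | ~ack) U (~ack & done)]) = {2}
2 ∈ Sat(A[(~grant | ~ack) U (~ack & done)]) = {2}, so the formula holds at 2.

Yes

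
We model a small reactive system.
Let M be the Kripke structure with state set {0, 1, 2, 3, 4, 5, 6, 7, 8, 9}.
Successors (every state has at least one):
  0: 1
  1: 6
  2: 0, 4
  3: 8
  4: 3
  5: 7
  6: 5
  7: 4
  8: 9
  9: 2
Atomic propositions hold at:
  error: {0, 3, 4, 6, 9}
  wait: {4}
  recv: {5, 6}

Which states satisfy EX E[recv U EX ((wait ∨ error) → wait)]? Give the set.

Sat(wait ∨ error) = {0, 3, 4, 6, 9}
Sat((wait ∨ error) → wait) = {1, 2, 4, 5, 7, 8}
Sat(EX ((wait ∨ error) → wait)) = {s : some successor in {1, 2, 4, 5, 7, 8}} = {0, 2, 3, 5, 6, 7, 9}
E[recv U EX ((wait ∨ error) → wait)]: least fixpoint, start Z0 = Sat(EX ((wait ∨ error) → wait)) = {0, 2, 3, 5, 6, 7, 9}, add states in Sat(recv) with some successor in Z. Already a fixed point.
Sat(E[recv U EX ((wait ∨ error) → wait)]) = {0, 2, 3, 5, 6, 7, 9}
Sat(EX E[recv U EX ((wait ∨ error) → wait)]) = {s : some successor in {0, 2, 3, 5, 6, 7, 9}} = {1, 2, 4, 5, 6, 8, 9}

{1, 2, 4, 5, 6, 8, 9}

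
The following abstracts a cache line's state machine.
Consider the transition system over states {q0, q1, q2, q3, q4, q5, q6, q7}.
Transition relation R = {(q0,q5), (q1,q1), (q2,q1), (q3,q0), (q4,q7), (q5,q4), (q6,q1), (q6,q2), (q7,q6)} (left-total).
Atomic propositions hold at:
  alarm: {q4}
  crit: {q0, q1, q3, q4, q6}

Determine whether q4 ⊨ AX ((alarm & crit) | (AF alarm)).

Sat(alarm & crit) = {q4}
AF alarm: least fixpoint, start Z0 = {q4}, add states with every successor in Z. Z1 = {q4, q5}; Z2 = {q0, q4, q5}; Z3 = {q0, q3, q4, q5}; fixed.
Sat(AF alarm) = {q0, q3, q4, q5}
Sat((alarm & crit) | (AF alarm)) = {q0, q3, q4, q5}
Sat(AX ((alarm & crit) | (AF alarm))) = {s : every successor in {q0, q3, q4, q5}} = {q0, q3, q5}
q4 ∉ Sat(AX ((alarm & crit) | (AF alarm))) = {q0, q3, q5}, so the formula does not hold at q4.

No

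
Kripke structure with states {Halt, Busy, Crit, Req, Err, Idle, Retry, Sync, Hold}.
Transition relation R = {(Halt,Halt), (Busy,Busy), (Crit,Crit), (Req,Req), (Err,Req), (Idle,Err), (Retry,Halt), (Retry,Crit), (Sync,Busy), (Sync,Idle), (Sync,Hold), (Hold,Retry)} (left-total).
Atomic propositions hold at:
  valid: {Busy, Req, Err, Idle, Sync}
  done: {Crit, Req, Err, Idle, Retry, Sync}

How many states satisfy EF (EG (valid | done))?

Sat(valid | done) = {Busy, Crit, Req, Err, Idle, Retry, Sync}
EG (valid | done): greatest fixpoint, start Z0 = {Busy, Crit, Req, Err, Idle, Retry, Sync}, keep only states in Sat with some successor in Z. Already a fixed point.
Sat(EG (valid | done)) = {Busy, Crit, Req, Err, Idle, Retry, Sync}
EF (EG (valid | done)): least fixpoint, start Z0 = {Busy, Crit, Req, Err, Idle, Retry, Sync}, add states with some successor in Z. Z1 = {Busy, Crit, Req, Err, Idle, Retry, Sync, Hold}; fixed.
Sat(EF (EG (valid | done))) = {Busy, Crit, Req, Err, Idle, Retry, Sync, Hold}
|Sat(EF (EG (valid | done)))| = |{Busy, Crit, Req, Err, Idle, Retry, Sync, Hold}| = 8.

8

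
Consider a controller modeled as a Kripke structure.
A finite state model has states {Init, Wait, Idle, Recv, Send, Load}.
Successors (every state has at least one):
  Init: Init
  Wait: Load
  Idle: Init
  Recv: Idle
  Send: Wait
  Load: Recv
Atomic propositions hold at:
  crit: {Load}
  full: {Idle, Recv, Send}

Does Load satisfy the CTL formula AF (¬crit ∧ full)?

Yes

Sat(¬crit) = {Init, Wait, Idle, Recv, Send}
Sat(¬crit ∧ full) = {Idle, Recv, Send}
AF (¬crit ∧ full): least fixpoint, start Z0 = {Idle, Recv, Send}, add states with every successor in Z. Z1 = {Idle, Recv, Send, Load}; Z2 = {Wait, Idle, Recv, Send, Load}; fixed.
Sat(AF (¬crit ∧ full)) = {Wait, Idle, Recv, Send, Load}
Load ∈ Sat(AF (¬crit ∧ full)) = {Wait, Idle, Recv, Send, Load}, so the formula holds at Load.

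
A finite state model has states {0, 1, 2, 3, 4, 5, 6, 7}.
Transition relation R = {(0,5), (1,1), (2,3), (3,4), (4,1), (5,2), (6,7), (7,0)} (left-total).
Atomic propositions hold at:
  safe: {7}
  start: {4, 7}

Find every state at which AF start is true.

{0, 2, 3, 4, 5, 6, 7}

AF start: least fixpoint, start Z0 = {4, 7}, add states with every successor in Z. Z1 = {3, 4, 6, 7}; Z2 = {2, 3, 4, 6, 7}; Z3 = {2, 3, 4, 5, 6, 7}; Z4 = {0, 2, 3, 4, 5, 6, 7}; fixed.
Sat(AF start) = {0, 2, 3, 4, 5, 6, 7}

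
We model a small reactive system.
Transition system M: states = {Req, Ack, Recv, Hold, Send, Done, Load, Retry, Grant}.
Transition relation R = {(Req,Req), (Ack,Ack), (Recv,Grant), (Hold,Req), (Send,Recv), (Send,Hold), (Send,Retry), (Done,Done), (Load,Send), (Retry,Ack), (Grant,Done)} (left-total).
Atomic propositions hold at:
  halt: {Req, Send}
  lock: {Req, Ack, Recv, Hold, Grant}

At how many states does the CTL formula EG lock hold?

3

EG lock: greatest fixpoint, start Z0 = {Req, Ack, Recv, Hold, Grant}, keep only states in Sat with some successor in Z. Z1 = {Req, Ack, Recv, Hold}; Z2 = {Req, Ack, Hold}; fixed.
Sat(EG lock) = {Req, Ack, Hold}
|Sat(EG lock)| = |{Req, Ack, Hold}| = 3.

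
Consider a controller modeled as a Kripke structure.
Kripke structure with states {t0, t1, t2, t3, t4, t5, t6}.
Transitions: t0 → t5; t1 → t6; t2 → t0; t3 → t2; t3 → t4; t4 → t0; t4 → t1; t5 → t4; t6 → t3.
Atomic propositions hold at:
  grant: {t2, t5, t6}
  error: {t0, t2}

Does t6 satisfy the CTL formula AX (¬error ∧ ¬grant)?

Yes

Sat(¬error) = {t1, t3, t4, t5, t6}
Sat(¬grant) = {t0, t1, t3, t4}
Sat(¬error ∧ ¬grant) = {t1, t3, t4}
Sat(AX (¬error ∧ ¬grant)) = {s : every successor in {t1, t3, t4}} = {t5, t6}
t6 ∈ Sat(AX (¬error ∧ ¬grant)) = {t5, t6}, so the formula holds at t6.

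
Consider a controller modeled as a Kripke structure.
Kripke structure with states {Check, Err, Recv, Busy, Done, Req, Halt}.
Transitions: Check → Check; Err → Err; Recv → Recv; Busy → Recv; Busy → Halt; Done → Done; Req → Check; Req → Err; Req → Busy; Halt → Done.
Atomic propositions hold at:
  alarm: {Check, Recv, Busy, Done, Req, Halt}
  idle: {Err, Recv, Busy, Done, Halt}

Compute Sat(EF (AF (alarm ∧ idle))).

{Recv, Busy, Done, Req, Halt}

Sat(alarm ∧ idle) = {Recv, Busy, Done, Halt}
AF (alarm ∧ idle): least fixpoint, start Z0 = {Recv, Busy, Done, Halt}, add states with every successor in Z. Already a fixed point.
Sat(AF (alarm ∧ idle)) = {Recv, Busy, Done, Halt}
EF (AF (alarm ∧ idle)): least fixpoint, start Z0 = {Recv, Busy, Done, Halt}, add states with some successor in Z. Z1 = {Recv, Busy, Done, Req, Halt}; fixed.
Sat(EF (AF (alarm ∧ idle))) = {Recv, Busy, Done, Req, Halt}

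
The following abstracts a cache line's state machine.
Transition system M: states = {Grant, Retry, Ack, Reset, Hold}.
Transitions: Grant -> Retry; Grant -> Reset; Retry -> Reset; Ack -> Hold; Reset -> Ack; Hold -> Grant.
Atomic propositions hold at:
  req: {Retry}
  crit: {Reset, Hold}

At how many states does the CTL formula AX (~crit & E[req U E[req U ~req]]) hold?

Sat(~crit) = {Grant, Retry, Ack}
Sat(~req) = {Grant, Ack, Reset, Hold}
E[req U ~req]: least fixpoint, start Z0 = Sat(~req) = {Grant, Ack, Reset, Hold}, add states in Sat(req) with some successor in Z. Z1 = {Grant, Retry, Ack, Reset, Hold}; fixed.
Sat(E[req U ~req]) = {Grant, Retry, Ack, Reset, Hold}
E[req U E[req U ~req]]: least fixpoint, start Z0 = Sat(E[req U ~req]) = {Grant, Retry, Ack, Reset, Hold}, add states in Sat(req) with some successor in Z. Already a fixed point.
Sat(E[req U E[req U ~req]]) = {Grant, Retry, Ack, Reset, Hold}
Sat(~crit & E[req U E[req U ~req]]) = {Grant, Retry, Ack}
Sat(AX (~crit & E[req U E[req U ~req]])) = {s : every successor in {Grant, Retry, Ack}} = {Reset, Hold}
|Sat(AX (~crit & E[req U E[req U ~req]]))| = |{Reset, Hold}| = 2.

2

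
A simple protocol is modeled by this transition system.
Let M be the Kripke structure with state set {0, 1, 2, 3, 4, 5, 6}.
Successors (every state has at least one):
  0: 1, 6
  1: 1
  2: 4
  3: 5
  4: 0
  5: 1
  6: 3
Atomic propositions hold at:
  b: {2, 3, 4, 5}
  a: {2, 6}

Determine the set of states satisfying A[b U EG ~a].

{0, 1, 2, 3, 4, 5}

Sat(~a) = {0, 1, 3, 4, 5}
EG ~a: greatest fixpoint, start Z0 = {0, 1, 3, 4, 5}, keep only states in Sat with some successor in Z. Already a fixed point.
Sat(EG ~a) = {0, 1, 3, 4, 5}
A[b U EG ~a]: least fixpoint, start Z0 = Sat(EG ~a) = {0, 1, 3, 4, 5}, add states in Sat(b) with every successor in Z. Z1 = {0, 1, 2, 3, 4, 5}; fixed.
Sat(A[b U EG ~a]) = {0, 1, 2, 3, 4, 5}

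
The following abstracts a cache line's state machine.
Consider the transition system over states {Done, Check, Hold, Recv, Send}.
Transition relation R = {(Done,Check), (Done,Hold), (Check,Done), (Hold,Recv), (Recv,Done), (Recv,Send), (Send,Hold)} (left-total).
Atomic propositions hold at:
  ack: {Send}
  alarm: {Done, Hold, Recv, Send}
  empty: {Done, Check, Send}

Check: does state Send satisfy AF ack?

Yes

AF ack: least fixpoint, start Z0 = {Send}, add states with every successor in Z. Already a fixed point.
Sat(AF ack) = {Send}
Send ∈ Sat(AF ack) = {Send}, so the formula holds at Send.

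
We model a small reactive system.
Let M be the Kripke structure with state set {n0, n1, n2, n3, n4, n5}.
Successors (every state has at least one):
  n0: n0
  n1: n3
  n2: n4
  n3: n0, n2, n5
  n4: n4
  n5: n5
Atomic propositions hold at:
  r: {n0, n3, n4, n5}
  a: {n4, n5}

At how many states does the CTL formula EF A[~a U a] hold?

5

Sat(~a) = {n0, n1, n2, n3}
A[~a U a]: least fixpoint, start Z0 = Sat(a) = {n4, n5}, add states in Sat(~a) with every successor in Z. Z1 = {n2, n4, n5}; fixed.
Sat(A[~a U a]) = {n2, n4, n5}
EF A[~a U a]: least fixpoint, start Z0 = {n2, n4, n5}, add states with some successor in Z. Z1 = {n2, n3, n4, n5}; Z2 = {n1, n2, n3, n4, n5}; fixed.
Sat(EF A[~a U a]) = {n1, n2, n3, n4, n5}
|Sat(EF A[~a U a])| = |{n1, n2, n3, n4, n5}| = 5.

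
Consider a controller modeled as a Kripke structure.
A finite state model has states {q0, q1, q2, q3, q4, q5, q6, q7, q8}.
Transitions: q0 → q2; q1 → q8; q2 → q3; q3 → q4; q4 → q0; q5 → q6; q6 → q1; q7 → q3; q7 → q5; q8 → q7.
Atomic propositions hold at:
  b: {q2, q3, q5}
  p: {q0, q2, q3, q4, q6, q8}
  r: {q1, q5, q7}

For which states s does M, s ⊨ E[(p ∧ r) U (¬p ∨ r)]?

Sat(p ∧ r) = ∅
Sat(¬p) = {q1, q5, q7}
Sat(¬p ∨ r) = {q1, q5, q7}
E[(p ∧ r) U (¬p ∨ r)]: least fixpoint, start Z0 = Sat((¬p ∨ r)) = {q1, q5, q7}, add states in Sat(p ∧ r) with some successor in Z. Already a fixed point.
Sat(E[(p ∧ r) U (¬p ∨ r)]) = {q1, q5, q7}

{q1, q5, q7}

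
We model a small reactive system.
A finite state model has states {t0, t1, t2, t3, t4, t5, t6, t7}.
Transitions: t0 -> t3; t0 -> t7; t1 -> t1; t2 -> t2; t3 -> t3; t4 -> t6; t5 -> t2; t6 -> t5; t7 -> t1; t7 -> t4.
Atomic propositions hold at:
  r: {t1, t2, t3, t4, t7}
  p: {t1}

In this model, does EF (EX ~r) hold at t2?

Sat(~r) = {t0, t5, t6}
Sat(EX ~r) = {s : some successor in {t0, t5, t6}} = {t4, t6}
EF (EX ~r): least fixpoint, start Z0 = {t4, t6}, add states with some successor in Z. Z1 = {t4, t6, t7}; Z2 = {t0, t4, t6, t7}; fixed.
Sat(EF (EX ~r)) = {t0, t4, t6, t7}
t2 ∉ Sat(EF (EX ~r)) = {t0, t4, t6, t7}, so the formula does not hold at t2.

No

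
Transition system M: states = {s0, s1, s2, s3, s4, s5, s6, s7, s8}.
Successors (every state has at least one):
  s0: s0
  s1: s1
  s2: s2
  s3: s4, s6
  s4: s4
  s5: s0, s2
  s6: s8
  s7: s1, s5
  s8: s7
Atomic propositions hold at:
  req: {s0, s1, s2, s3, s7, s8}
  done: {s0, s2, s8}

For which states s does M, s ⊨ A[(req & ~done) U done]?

Sat(~done) = {s1, s3, s4, s5, s6, s7}
Sat(req & ~done) = {s1, s3, s7}
A[(req & ~done) U done]: least fixpoint, start Z0 = Sat(done) = {s0, s2, s8}, add states in Sat(req & ~done) with every successor in Z. Already a fixed point.
Sat(A[(req & ~done) U done]) = {s0, s2, s8}

{s0, s2, s8}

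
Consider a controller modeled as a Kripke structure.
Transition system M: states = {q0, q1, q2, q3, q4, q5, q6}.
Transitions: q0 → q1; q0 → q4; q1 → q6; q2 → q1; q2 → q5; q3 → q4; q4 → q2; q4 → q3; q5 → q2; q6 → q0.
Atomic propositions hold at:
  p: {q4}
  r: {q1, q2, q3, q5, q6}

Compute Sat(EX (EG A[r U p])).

A[r U p]: least fixpoint, start Z0 = Sat(p) = {q4}, add states in Sat(r) with every successor in Z. Z1 = {q3, q4}; fixed.
Sat(A[r U p]) = {q3, q4}
EG A[r U p]: greatest fixpoint, start Z0 = {q3, q4}, keep only states in Sat with some successor in Z. Already a fixed point.
Sat(EG A[r U p]) = {q3, q4}
Sat(EX (EG A[r U p])) = {s : some successor in {q3, q4}} = {q0, q3, q4}

{q0, q3, q4}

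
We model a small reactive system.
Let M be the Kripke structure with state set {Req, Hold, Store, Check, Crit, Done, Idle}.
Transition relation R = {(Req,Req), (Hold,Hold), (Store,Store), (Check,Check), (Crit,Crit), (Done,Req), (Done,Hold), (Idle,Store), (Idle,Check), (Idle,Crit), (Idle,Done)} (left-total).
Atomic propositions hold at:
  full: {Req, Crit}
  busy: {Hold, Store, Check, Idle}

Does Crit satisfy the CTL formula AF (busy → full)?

Yes

Sat(busy → full) = {Req, Crit, Done}
AF (busy → full): least fixpoint, start Z0 = {Req, Crit, Done}, add states with every successor in Z. Already a fixed point.
Sat(AF (busy → full)) = {Req, Crit, Done}
Crit ∈ Sat(AF (busy → full)) = {Req, Crit, Done}, so the formula holds at Crit.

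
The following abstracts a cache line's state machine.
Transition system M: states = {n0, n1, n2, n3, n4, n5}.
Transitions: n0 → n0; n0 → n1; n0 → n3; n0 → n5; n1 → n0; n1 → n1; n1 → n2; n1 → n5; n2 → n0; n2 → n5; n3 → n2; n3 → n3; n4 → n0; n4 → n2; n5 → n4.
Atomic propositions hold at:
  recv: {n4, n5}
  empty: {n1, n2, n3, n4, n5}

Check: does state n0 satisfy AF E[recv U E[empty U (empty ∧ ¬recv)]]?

No

Sat(¬recv) = {n0, n1, n2, n3}
Sat(empty ∧ ¬recv) = {n1, n2, n3}
E[empty U (empty ∧ ¬recv)]: least fixpoint, start Z0 = Sat((empty ∧ ¬recv)) = {n1, n2, n3}, add states in Sat(empty) with some successor in Z. Z1 = {n1, n2, n3, n4}; Z2 = {n1, n2, n3, n4, n5}; fixed.
Sat(E[empty U (empty ∧ ¬recv)]) = {n1, n2, n3, n4, n5}
E[recv U E[empty U (empty ∧ ¬recv)]]: least fixpoint, start Z0 = Sat(E[empty U (empty ∧ ¬recv)]) = {n1, n2, n3, n4, n5}, add states in Sat(recv) with some successor in Z. Already a fixed point.
Sat(E[recv U E[empty U (empty ∧ ¬recv)]]) = {n1, n2, n3, n4, n5}
AF E[recv U E[empty U (empty ∧ ¬recv)]]: least fixpoint, start Z0 = {n1, n2, n3, n4, n5}, add states with every successor in Z. Already a fixed point.
Sat(AF E[recv U E[empty U (empty ∧ ¬recv)]]) = {n1, n2, n3, n4, n5}
n0 ∉ Sat(AF E[recv U E[empty U (empty ∧ ¬recv)]]) = {n1, n2, n3, n4, n5}, so the formula does not hold at n0.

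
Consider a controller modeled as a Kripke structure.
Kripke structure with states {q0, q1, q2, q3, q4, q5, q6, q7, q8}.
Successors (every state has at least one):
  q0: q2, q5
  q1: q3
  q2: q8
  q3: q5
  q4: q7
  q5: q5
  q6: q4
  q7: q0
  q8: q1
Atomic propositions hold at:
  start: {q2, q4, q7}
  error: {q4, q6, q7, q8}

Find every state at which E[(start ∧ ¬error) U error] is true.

Sat(¬error) = {q0, q1, q2, q3, q5}
Sat(start ∧ ¬error) = {q2}
E[(start ∧ ¬error) U error]: least fixpoint, start Z0 = Sat(error) = {q4, q6, q7, q8}, add states in Sat(start ∧ ¬error) with some successor in Z. Z1 = {q2, q4, q6, q7, q8}; fixed.
Sat(E[(start ∧ ¬error) U error]) = {q2, q4, q6, q7, q8}

{q2, q4, q6, q7, q8}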